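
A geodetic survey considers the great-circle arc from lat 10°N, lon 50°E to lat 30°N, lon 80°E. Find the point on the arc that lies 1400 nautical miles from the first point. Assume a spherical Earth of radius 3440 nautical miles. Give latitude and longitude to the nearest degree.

≈ lat 24°N, lon 69°E

The haversine formula gives a central angle δ ≈ 0.600 rad (34.4°) between the endpoints. The total great-circle distance is δ·R ≈ 0.600 × 3440 ≈ 2063 nmi, so the target fraction is f = 1400/2063 ≈ 0.678.
Interpolate at f ≈ 0.678 with slerp weights a = sin((1−f)δ)/sin δ ≈ 0.340, b = sin(fδ)/sin δ ≈ 0.701.
p = a·p₁ + b·p₂ ≈ (0.320, 0.854, 0.410); φ = arcsin(p_z) ≈ 24.18°, λ = atan2(p_y, p_x) ≈ 69.44°.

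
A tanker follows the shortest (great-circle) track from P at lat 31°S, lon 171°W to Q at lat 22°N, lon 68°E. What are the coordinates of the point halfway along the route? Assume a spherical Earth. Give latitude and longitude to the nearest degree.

≈ lat 9°S, lon 125°E

Write both endpoints as unit vectors p₁, p₂ with components (cos φ cos λ, cos φ sin λ, sin φ).
The central angle between the endpoints is δ = arccos(p₁·p₂) ≈ 2.217 rad (127.0°).
Interpolate at f = 1/2 with slerp weights a = sin((1−f)δ)/sin δ ≈ 1.121, b = sin(fδ)/sin δ ≈ 1.121.
p = a·p₁ + b·p₂ ≈ (-0.560, 0.814, -0.157); φ = arcsin(p_z) ≈ -9.06°, λ = atan2(p_y, p_x) ≈ 124.53°.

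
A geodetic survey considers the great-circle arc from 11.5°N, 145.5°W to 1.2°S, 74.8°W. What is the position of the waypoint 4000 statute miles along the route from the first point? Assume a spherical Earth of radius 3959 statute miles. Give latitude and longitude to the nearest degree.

Convert each endpoint to a unit vector on the sphere (x = cos φ cos λ, y = cos φ sin λ, z = sin φ).
The central angle between the endpoints is δ = arccos(p₁·p₂) ≈ 1.245 rad (71.4°). The total great-circle distance is δ·R ≈ 1.245 × 3959 ≈ 4931 mi, so the target fraction is f = 4000/4931 ≈ 0.811.
Interpolate at f ≈ 0.811 with slerp weights a = sin((1−f)δ)/sin δ ≈ 0.246, b = sin(fδ)/sin δ ≈ 0.894.
p = a·p₁ + b·p₂ ≈ (0.036, -0.999, 0.030); φ = arcsin(p_z) ≈ 1.74°, λ = atan2(p_y, p_x) ≈ -87.95°.

≈ 2°N, 88°W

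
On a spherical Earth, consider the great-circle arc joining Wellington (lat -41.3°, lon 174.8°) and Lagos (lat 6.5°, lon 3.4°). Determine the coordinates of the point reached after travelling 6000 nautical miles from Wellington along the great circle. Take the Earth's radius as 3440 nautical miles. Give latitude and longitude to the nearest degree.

Write both endpoints as unit vectors p₁, p₂ with components (cos φ cos λ, cos φ sin λ, sin φ).
The central angle between the endpoints is δ = arccos(p₁·p₂) ≈ 2.520 rad (144.4°). The total great-circle distance is δ·R ≈ 2.520 × 3440 ≈ 8668 nmi, so the target fraction is f = 6000/8668 ≈ 0.692.
Interpolate at f ≈ 0.692 with slerp weights a = sin((1−f)δ)/sin δ ≈ 1.202, b = sin(fδ)/sin δ ≈ 1.691.
p = a·p₁ + b·p₂ ≈ (0.778, 0.181, -0.602); φ = arcsin(p_z) ≈ -36.99°, λ = atan2(p_y, p_x) ≈ 13.13°.

≈ lat -37°, lon 13°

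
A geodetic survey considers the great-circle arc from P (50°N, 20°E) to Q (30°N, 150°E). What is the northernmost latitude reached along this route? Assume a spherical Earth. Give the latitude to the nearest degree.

≈ 65°N

The great circle lies in the plane with unit normal n̂ = (p₁ × p₂)/|p₁ × p₂|.
Here n̂_z ≈ +0.427; the vertex latitude is φ_max = arccos|n̂_z| ≈ 64.7°.
Check via Clairaut: cos φ_max = |cos φ₁| · sin C = cos(50.0°)·sin(41.6°) ≈ 0.427, again giving ≈ 64.7°.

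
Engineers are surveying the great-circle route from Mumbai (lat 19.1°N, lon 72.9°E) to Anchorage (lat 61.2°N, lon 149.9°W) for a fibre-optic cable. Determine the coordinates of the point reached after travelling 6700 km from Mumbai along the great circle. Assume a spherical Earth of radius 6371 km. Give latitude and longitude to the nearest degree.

≈ lat 70°N, lon 128°E

Write both endpoints as unit vectors p₁, p₂ with components (cos φ cos λ, cos φ sin λ, sin φ).
The central angle between the endpoints is δ = arccos(p₁·p₂) ≈ 1.618 rad (92.7°). The total great-circle distance is δ·R ≈ 1.618 × 6371 ≈ 10309 km, so the target fraction is f = 6700/10309 ≈ 0.650.
Interpolate at f ≈ 0.650 with slerp weights a = sin((1−f)δ)/sin δ ≈ 0.537, b = sin(fδ)/sin δ ≈ 0.869.
p = a·p₁ + b·p₂ ≈ (-0.213, 0.275, 0.937); φ = arcsin(p_z) ≈ 69.63°, λ = atan2(p_y, p_x) ≈ 127.74°.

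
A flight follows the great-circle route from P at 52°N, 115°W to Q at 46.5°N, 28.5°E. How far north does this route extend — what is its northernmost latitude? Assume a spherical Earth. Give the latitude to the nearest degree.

The great circle lies in the plane with unit normal n̂ = (p₁ × p₂)/|p₁ × p₂|.
Here n̂_z ≈ +0.259; the vertex latitude is φ_max = arccos|n̂_z| ≈ 75.0°.
Check via Clairaut: cos φ_max = |cos φ₁| · sin C = cos(52.0°)·sin(24.9°) ≈ 0.259, again giving ≈ 75.0°.

≈ 75°N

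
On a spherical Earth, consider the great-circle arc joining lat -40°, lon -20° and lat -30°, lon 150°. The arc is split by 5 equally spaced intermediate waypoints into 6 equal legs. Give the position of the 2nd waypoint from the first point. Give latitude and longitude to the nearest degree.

≈ lat -75°, lon 2°

Write both endpoints as unit vectors p₁, p₂ with components (cos φ cos λ, cos φ sin λ, sin φ).
The central angle between the endpoints is δ = arccos(p₁·p₂) ≈ 1.909 rad (109.4°).
Interpolate at f = 2/6 with slerp weights a = sin((1−f)δ)/sin δ ≈ 1.013, b = sin(fδ)/sin δ ≈ 0.630.
p = a·p₁ + b·p₂ ≈ (0.257, 0.007, -0.966); φ = arcsin(p_z) ≈ -75.10°, λ = atan2(p_y, p_x) ≈ 1.63°.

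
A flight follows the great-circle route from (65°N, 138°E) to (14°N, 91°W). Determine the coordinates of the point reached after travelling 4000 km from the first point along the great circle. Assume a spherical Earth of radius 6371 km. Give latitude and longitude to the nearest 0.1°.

≈ (64.5°N, 129.3°W)

Write both endpoints as unit vectors p₁, p₂ with components (cos φ cos λ, cos φ sin λ, sin φ).
The central angle between the endpoints is δ = arccos(p₁·p₂) ≈ 1.621 rad (92.9°). The total great-circle distance is δ·R ≈ 1.621 × 6371 ≈ 10325 km, so the target fraction is f = 4000/10325 ≈ 0.387.
Interpolate at f ≈ 0.387 with slerp weights a = sin((1−f)δ)/sin δ ≈ 0.839, b = sin(fδ)/sin δ ≈ 0.588.
p = a·p₁ + b·p₂ ≈ (-0.273, -0.333, 0.902); φ = arcsin(p_z) ≈ 64.46°, λ = atan2(p_y, p_x) ≈ -129.34°.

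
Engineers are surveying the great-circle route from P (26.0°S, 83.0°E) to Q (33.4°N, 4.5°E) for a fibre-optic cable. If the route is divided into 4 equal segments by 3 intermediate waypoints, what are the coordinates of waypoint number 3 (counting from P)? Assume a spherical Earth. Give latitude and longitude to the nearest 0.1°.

≈ (20.3°N, 26.9°E)

Write both endpoints as unit vectors p₁, p₂ with components (cos φ cos λ, cos φ sin λ, sin φ).
The central angle between the endpoints is δ = arccos(p₁·p₂) ≈ 1.663 rad (95.3°).
Interpolate at f = 3/4 with slerp weights a = sin((1−f)δ)/sin δ ≈ 0.406, b = sin(fδ)/sin δ ≈ 0.952.
p = a·p₁ + b·p₂ ≈ (0.837, 0.424, 0.346); φ = arcsin(p_z) ≈ 20.26°, λ = atan2(p_y, p_x) ≈ 26.88°.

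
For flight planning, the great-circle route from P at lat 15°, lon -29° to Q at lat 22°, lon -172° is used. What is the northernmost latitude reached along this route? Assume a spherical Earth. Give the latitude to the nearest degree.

The great circle lies in the plane with unit normal n̂ = (p₁ × p₂)/|p₁ × p₂|.
Here n̂_z ≈ -0.686; the vertex latitude is φ_max = arccos|n̂_z| ≈ 46.7°.
Check via Clairaut: cos φ_max = |cos φ₁| · sin C = cos(15.0°)·sin(45.2°) ≈ 0.686, again giving ≈ 46.7°.

≈ 47°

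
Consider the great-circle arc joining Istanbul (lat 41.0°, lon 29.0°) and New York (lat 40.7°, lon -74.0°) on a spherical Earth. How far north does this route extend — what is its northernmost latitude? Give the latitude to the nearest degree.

≈ 54°

The great circle lies in the plane with unit normal n̂ = (p₁ × p₂)/|p₁ × p₂|.
Here n̂_z ≈ -0.584; the vertex latitude is φ_max = arccos|n̂_z| ≈ 54.2°.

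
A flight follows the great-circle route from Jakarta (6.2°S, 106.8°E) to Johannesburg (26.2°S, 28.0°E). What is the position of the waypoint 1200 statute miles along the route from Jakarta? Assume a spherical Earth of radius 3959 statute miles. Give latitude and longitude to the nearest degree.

≈ 13°S, 91°E

Convert each endpoint to a unit vector on the sphere (x = cos φ cos λ, y = cos φ sin λ, z = sin φ).
The central angle between the endpoints is δ = arccos(p₁·p₂) ≈ 1.348 rad (77.2°). The total great-circle distance is δ·R ≈ 1.348 × 3959 ≈ 5337 mi, so the target fraction is f = 1200/5337 ≈ 0.225.
Interpolate at f ≈ 0.225 with slerp weights a = sin((1−f)δ)/sin δ ≈ 0.887, b = sin(fδ)/sin δ ≈ 0.306.
p = a·p₁ + b·p₂ ≈ (-0.012, 0.973, -0.231); φ = arcsin(p_z) ≈ -13.35°, λ = atan2(p_y, p_x) ≈ 90.73°.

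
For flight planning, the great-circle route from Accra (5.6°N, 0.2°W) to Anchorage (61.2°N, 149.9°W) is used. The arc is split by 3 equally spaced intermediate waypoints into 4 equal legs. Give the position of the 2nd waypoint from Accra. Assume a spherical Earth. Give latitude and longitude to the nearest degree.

≈ 57°N, 23°W

Write both endpoints as unit vectors p₁, p₂ with components (cos φ cos λ, cos φ sin λ, sin φ).
The central angle between the endpoints is δ = arccos(p₁·p₂) ≈ 1.905 rad (109.2°).
Interpolate at f = 2/4 with slerp weights a = sin((1−f)δ)/sin δ ≈ 0.863, b = sin(fδ)/sin δ ≈ 0.863.
p = a·p₁ + b·p₂ ≈ (0.499, -0.211, 0.840); φ = arcsin(p_z) ≈ 57.18°, λ = atan2(p_y, p_x) ≈ -22.96°.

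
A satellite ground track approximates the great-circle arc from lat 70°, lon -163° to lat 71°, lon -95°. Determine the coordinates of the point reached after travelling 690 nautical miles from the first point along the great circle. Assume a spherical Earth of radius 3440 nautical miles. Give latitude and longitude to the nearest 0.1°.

≈ lat 73.7°, lon -127.4°

The haversine formula gives a central angle δ ≈ 0.376 rad (21.5°) between the endpoints. The total great-circle distance is δ·R ≈ 0.376 × 3440 ≈ 1293 nmi, so the target fraction is f = 690/1293 ≈ 0.534.
Interpolate at f ≈ 0.534 with slerp weights a = sin((1−f)δ)/sin δ ≈ 0.475, b = sin(fδ)/sin δ ≈ 0.543.
p = a·p₁ + b·p₂ ≈ (-0.171, -0.224, 0.960); φ = arcsin(p_z) ≈ 73.66°, λ = atan2(p_y, p_x) ≈ -127.37°.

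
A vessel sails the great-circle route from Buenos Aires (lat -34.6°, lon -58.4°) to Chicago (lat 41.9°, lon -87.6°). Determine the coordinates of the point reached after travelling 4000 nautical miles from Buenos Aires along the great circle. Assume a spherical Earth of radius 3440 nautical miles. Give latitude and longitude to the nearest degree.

The haversine formula gives a central angle δ ≈ 1.415 rad (81.0°) between the endpoints. The total great-circle distance is δ·R ≈ 1.415 × 3440 ≈ 4866 nmi, so the target fraction is f = 4000/4866 ≈ 0.822.
Interpolate at f ≈ 0.822 with slerp weights a = sin((1−f)δ)/sin δ ≈ 0.252, b = sin(fδ)/sin δ ≈ 0.929.
p = a·p₁ + b·p₂ ≈ (0.138, -0.868, 0.477); φ = arcsin(p_z) ≈ 28.51°, λ = atan2(p_y, p_x) ≈ -80.98°.

≈ lat 29°, lon -81°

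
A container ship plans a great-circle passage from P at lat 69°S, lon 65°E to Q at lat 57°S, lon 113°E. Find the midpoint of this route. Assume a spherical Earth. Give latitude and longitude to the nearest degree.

≈ lat 65°S, lon 94°E

The haversine formula gives a central angle δ ≈ 0.419 rad (24.0°) between the endpoints.
Interpolate at f = 1/2 with slerp weights a = sin((1−f)δ)/sin δ ≈ 0.511, b = sin(fδ)/sin δ ≈ 0.511.
p = a·p₁ + b·p₂ ≈ (-0.031, 0.422, -0.906); φ = arcsin(p_z) ≈ -64.95°, λ = atan2(p_y, p_x) ≈ 94.25°.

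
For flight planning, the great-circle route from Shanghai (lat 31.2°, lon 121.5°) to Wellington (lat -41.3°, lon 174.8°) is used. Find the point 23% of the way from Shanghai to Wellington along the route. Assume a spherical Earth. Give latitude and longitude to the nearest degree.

≈ lat 15°, lon 134°

Convert each endpoint to a unit vector on the sphere (x = cos φ cos λ, y = cos φ sin λ, z = sin φ).
The central angle between the endpoints is δ = arccos(p₁·p₂) ≈ 1.529 rad (87.6°).
Interpolate at f = 0.23 with slerp weights a = sin((1−f)δ)/sin δ ≈ 0.924, b = sin(fδ)/sin δ ≈ 0.345.
p = a·p₁ + b·p₂ ≈ (-0.671, 0.698, 0.251); φ = arcsin(p_z) ≈ 14.56°, λ = atan2(p_y, p_x) ≈ 133.89°.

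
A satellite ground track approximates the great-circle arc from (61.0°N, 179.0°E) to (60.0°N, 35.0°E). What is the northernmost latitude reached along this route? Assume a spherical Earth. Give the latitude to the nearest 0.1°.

≈ 80.1°N

The great circle lies in the plane with unit normal n̂ = (p₁ × p₂)/|p₁ × p₂|.
Here n̂_z ≈ -0.172; the vertex latitude is φ_max = arccos|n̂_z| ≈ 80.1°.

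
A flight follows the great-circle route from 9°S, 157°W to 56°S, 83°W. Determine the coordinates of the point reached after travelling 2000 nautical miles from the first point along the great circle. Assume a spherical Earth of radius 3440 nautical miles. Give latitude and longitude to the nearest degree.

The haversine formula gives a central angle δ ≈ 1.285 rad (73.6°) between the endpoints. The total great-circle distance is δ·R ≈ 1.285 × 3440 ≈ 4420 nmi, so the target fraction is f = 2000/4420 ≈ 0.452.
Interpolate at f ≈ 0.452 with slerp weights a = sin((1−f)δ)/sin δ ≈ 0.674, b = sin(fδ)/sin δ ≈ 0.572.
p = a·p₁ + b·p₂ ≈ (-0.574, -0.578, -0.580); φ = arcsin(p_z) ≈ -35.45°, λ = atan2(p_y, p_x) ≈ -134.81°.

≈ 35°S, 135°W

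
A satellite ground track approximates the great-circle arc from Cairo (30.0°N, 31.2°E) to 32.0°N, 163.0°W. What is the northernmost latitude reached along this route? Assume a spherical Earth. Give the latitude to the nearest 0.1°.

≈ 78.4°N

The great circle lies in the plane with unit normal n̂ = (p₁ × p₂)/|p₁ × p₂|.
Here n̂_z ≈ +0.201; the vertex latitude is φ_max = arccos|n̂_z| ≈ 78.4°.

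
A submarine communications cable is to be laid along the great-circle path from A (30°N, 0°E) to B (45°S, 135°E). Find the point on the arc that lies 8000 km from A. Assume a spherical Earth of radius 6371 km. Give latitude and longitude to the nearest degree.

Write both endpoints as unit vectors p₁, p₂ with components (cos φ cos λ, cos φ sin λ, sin φ).
The central angle between the endpoints is δ = arccos(p₁·p₂) ≈ 2.476 rad (141.9°). The total great-circle distance is δ·R ≈ 2.476 × 6371 ≈ 15775 km, so the target fraction is f = 8000/15775 ≈ 0.507.
Interpolate at f ≈ 0.507 with slerp weights a = sin((1−f)δ)/sin δ ≈ 1.521, b = sin(fδ)/sin δ ≈ 1.540.
p = a·p₁ + b·p₂ ≈ (0.547, 0.770, -0.328); φ = arcsin(p_z) ≈ -19.16°, λ = atan2(p_y, p_x) ≈ 54.59°.

≈ (19°S, 55°E)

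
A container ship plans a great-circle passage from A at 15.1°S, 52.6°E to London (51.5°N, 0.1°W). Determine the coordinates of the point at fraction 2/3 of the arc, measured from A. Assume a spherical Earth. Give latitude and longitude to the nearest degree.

≈ 31°N, 24°E

Convert each endpoint to a unit vector on the sphere (x = cos φ cos λ, y = cos φ sin λ, z = sin φ).
The central angle between the endpoints is δ = arccos(p₁·p₂) ≈ 1.410 rad (80.8°).
Interpolate at f = 2/3 with slerp weights a = sin((1−f)δ)/sin δ ≈ 0.459, b = sin(fδ)/sin δ ≈ 0.818.
p = a·p₁ + b·p₂ ≈ (0.778, 0.351, 0.521); φ = arcsin(p_z) ≈ 31.38°, λ = atan2(p_y, p_x) ≈ 24.27°.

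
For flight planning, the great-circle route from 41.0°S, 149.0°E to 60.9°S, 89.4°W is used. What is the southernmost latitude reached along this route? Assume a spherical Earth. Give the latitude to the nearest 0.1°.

≈ 70.2°S

The great circle lies in the plane with unit normal n̂ = (p₁ × p₂)/|p₁ × p₂|.
Here n̂_z ≈ +0.338; the vertex latitude is φ_max = arccos|n̂_z| ≈ 70.2°.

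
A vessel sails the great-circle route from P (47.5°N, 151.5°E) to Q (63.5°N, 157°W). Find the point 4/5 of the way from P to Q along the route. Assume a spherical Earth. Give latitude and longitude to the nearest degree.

≈ (62°N, 171°W)

The haversine formula gives a central angle δ ≈ 0.560 rad (32.1°) between the endpoints.
Interpolate at f = 4/5 with slerp weights a = sin((1−f)δ)/sin δ ≈ 0.210, b = sin(fδ)/sin δ ≈ 0.815.
p = a·p₁ + b·p₂ ≈ (-0.460, -0.074, 0.885); φ = arcsin(p_z) ≈ 62.24°, λ = atan2(p_y, p_x) ≈ -170.82°.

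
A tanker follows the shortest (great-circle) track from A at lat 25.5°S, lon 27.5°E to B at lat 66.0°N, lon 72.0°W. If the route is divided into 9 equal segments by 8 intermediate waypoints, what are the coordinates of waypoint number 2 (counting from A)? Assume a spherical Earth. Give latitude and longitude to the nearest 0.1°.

The haversine formula gives a central angle δ ≈ 2.042 rad (117.0°) between the endpoints.
Interpolate at f = 2/9 with slerp weights a = sin((1−f)δ)/sin δ ≈ 1.122, b = sin(fδ)/sin δ ≈ 0.492.
p = a·p₁ + b·p₂ ≈ (0.960, 0.277, -0.034); φ = arcsin(p_z) ≈ -1.93°, λ = atan2(p_y, p_x) ≈ 16.11°.

≈ lat 1.9°S, lon 16.1°E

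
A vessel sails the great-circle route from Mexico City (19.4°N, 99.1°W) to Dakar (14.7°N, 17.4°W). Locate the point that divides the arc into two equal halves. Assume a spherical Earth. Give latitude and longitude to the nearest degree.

≈ 22°N, 58°W

Write both endpoints as unit vectors p₁, p₂ with components (cos φ cos λ, cos φ sin λ, sin φ).
The central angle between the endpoints is δ = arccos(p₁·p₂) ≈ 1.353 rad (77.5°).
Interpolate at f = 1/2 with slerp weights a = sin((1−f)δ)/sin δ ≈ 0.641, b = sin(fδ)/sin δ ≈ 0.641.
p = a·p₁ + b·p₂ ≈ (0.496, -0.783, 0.376); φ = arcsin(p_z) ≈ 22.07°, λ = atan2(p_y, p_x) ≈ -57.63°.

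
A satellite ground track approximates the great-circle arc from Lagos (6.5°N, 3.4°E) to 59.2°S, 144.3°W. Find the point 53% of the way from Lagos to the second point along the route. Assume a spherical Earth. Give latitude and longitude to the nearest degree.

Convert each endpoint to a unit vector on the sphere (x = cos φ cos λ, y = cos φ sin λ, z = sin φ).
The central angle between the endpoints is δ = arccos(p₁·p₂) ≈ 2.126 rad (121.8°).
Interpolate at f = 0.53 with slerp weights a = sin((1−f)δ)/sin δ ≈ 0.990, b = sin(fδ)/sin δ ≈ 1.063.
p = a·p₁ + b·p₂ ≈ (0.540, -0.259, -0.801); φ = arcsin(p_z) ≈ -53.21°, λ = atan2(p_y, p_x) ≈ -25.65°.

≈ 53°S, 26°W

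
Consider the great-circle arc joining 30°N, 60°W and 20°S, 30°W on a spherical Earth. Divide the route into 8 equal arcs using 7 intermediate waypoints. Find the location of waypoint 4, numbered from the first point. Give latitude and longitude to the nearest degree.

The haversine formula gives a central angle δ ≈ 1.008 rad (57.7°) between the endpoints.
Interpolate at f = 4/8 with slerp weights a = sin((1−f)δ)/sin δ ≈ 0.571, b = sin(fδ)/sin δ ≈ 0.571.
p = a·p₁ + b·p₂ ≈ (0.712, -0.696, 0.090); φ = arcsin(p_z) ≈ 5.18°, λ = atan2(p_y, p_x) ≈ -44.37°.

≈ 5°N, 44°W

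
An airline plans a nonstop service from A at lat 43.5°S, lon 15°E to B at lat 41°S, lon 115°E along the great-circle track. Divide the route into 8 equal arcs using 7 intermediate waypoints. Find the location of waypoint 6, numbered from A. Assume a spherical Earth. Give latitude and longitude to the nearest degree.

The haversine formula gives a central angle δ ≈ 1.206 rad (69.1°) between the endpoints.
Interpolate at f = 6/8 with slerp weights a = sin((1−f)δ)/sin δ ≈ 0.318, b = sin(fδ)/sin δ ≈ 0.842.
p = a·p₁ + b·p₂ ≈ (-0.046, 0.635, -0.771); φ = arcsin(p_z) ≈ -50.44°, λ = atan2(p_y, p_x) ≈ 94.11°.

≈ lat 50°S, lon 94°E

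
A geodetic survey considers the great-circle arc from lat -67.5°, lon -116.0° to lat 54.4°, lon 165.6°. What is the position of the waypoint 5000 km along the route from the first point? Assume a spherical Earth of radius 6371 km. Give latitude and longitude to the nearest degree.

≈ lat -30°, lon -157°

The haversine formula gives a central angle δ ≈ 2.355 rad (134.9°) between the endpoints. The total great-circle distance is δ·R ≈ 2.355 × 6371 ≈ 15005 km, so the target fraction is f = 5000/15005 ≈ 0.333.
Interpolate at f ≈ 0.333 with slerp weights a = sin((1−f)δ)/sin δ ≈ 1.413, b = sin(fδ)/sin δ ≈ 0.998.
p = a·p₁ + b·p₂ ≈ (-0.800, -0.341, -0.493); φ = arcsin(p_z) ≈ -29.57°, λ = atan2(p_y, p_x) ≈ -156.89°.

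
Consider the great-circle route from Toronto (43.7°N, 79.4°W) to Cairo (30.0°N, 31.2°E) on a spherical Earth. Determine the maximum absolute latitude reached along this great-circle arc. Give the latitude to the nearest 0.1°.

The great circle lies in the plane with unit normal n̂ = (p₁ × p₂)/|p₁ × p₂|.
Here n̂_z ≈ +0.591; the vertex latitude is φ_max = arccos|n̂_z| ≈ 53.8°.
Check via Clairaut: cos φ_max = |cos φ₁| · sin C = cos(43.7°)·sin(54.8°) ≈ 0.591, again giving ≈ 53.8°.

≈ 53.8°N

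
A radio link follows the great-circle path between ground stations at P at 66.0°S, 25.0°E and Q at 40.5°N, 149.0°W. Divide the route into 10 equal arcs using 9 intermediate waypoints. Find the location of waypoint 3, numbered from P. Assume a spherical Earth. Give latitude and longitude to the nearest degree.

Write both endpoints as unit vectors p₁, p₂ with components (cos φ cos λ, cos φ sin λ, sin φ).
The central angle between the endpoints is δ = arccos(p₁·p₂) ≈ 2.693 rad (154.3°).
Interpolate at f = 3/10 with slerp weights a = sin((1−f)δ)/sin δ ≈ 2.191, b = sin(fδ)/sin δ ≈ 1.665.
p = a·p₁ + b·p₂ ≈ (-0.278, -0.275, -0.920); φ = arcsin(p_z) ≈ -66.98°, λ = atan2(p_y, p_x) ≈ -135.22°.

≈ 67°S, 135°W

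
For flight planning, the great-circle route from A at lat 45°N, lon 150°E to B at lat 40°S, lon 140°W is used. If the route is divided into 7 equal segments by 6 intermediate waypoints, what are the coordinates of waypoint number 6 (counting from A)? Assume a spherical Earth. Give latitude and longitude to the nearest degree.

≈ lat 28°S, lon 152°W

From cos δ = sin φ₁ sin φ₂ + cos φ₁ cos φ₂ cos Δλ, the central angle is δ ≈ 1.843 rad (105.6°).
Interpolate at f = 6/7 with slerp weights a = sin((1−f)δ)/sin δ ≈ 0.270, b = sin(fδ)/sin δ ≈ 1.038.
p = a·p₁ + b·p₂ ≈ (-0.775, -0.416, -0.476); φ = arcsin(p_z) ≈ -28.44°, λ = atan2(p_y, p_x) ≈ -151.79°.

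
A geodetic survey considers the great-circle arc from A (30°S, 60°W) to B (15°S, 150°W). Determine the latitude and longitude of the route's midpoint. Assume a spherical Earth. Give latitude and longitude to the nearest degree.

Write both endpoints as unit vectors p₁, p₂ with components (cos φ cos λ, cos φ sin λ, sin φ).
The central angle between the endpoints is δ = arccos(p₁·p₂) ≈ 1.441 rad (82.6°).
Interpolate at f = 1/2 with slerp weights a = sin((1−f)δ)/sin δ ≈ 0.665, b = sin(fδ)/sin δ ≈ 0.665.
p = a·p₁ + b·p₂ ≈ (-0.268, -0.820, -0.505); φ = arcsin(p_z) ≈ -30.32°, λ = atan2(p_y, p_x) ≈ -108.12°.

≈ (30°S, 108°W)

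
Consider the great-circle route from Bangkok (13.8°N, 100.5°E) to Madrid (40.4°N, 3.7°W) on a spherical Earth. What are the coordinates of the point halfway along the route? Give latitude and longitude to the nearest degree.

≈ 39°N, 57°E

Convert each endpoint to a unit vector on the sphere (x = cos φ cos λ, y = cos φ sin λ, z = sin φ).
The central angle between the endpoints is δ = arccos(p₁·p₂) ≈ 1.598 rad (91.5°).
Interpolate at f = 1/2 with slerp weights a = sin((1−f)δ)/sin δ ≈ 0.717, b = sin(fδ)/sin δ ≈ 0.717.
p = a·p₁ + b·p₂ ≈ (0.418, 0.649, 0.636); φ = arcsin(p_z) ≈ 39.46°, λ = atan2(p_y, p_x) ≈ 57.23°.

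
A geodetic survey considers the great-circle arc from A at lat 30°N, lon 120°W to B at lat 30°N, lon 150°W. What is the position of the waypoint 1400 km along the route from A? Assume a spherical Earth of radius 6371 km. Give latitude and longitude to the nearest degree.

≈ lat 31°N, lon 135°W

The haversine formula gives a central angle δ ≈ 0.452 rad (25.9°) between the endpoints. The total great-circle distance is δ·R ≈ 0.452 × 6371 ≈ 2881 km, so the target fraction is f = 1400/2881 ≈ 0.486.
Interpolate at f ≈ 0.486 with slerp weights a = sin((1−f)δ)/sin δ ≈ 0.527, b = sin(fδ)/sin δ ≈ 0.499.
p = a·p₁ + b·p₂ ≈ (-0.602, -0.611, 0.513); φ = arcsin(p_z) ≈ 30.87°, λ = atan2(p_y, p_x) ≈ -134.58°.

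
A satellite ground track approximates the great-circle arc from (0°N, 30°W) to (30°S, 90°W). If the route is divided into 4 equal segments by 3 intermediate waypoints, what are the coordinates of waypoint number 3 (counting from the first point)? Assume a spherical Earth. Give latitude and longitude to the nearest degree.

≈ (24°S, 73°W)

Write both endpoints as unit vectors p₁, p₂ with components (cos φ cos λ, cos φ sin λ, sin φ).
The central angle between the endpoints is δ = arccos(p₁·p₂) ≈ 1.123 rad (64.3°).
Interpolate at f = 3/4 with slerp weights a = sin((1−f)δ)/sin δ ≈ 0.307, b = sin(fδ)/sin δ ≈ 0.828.
p = a·p₁ + b·p₂ ≈ (0.266, -0.871, -0.414); φ = arcsin(p_z) ≈ -24.45°, λ = atan2(p_y, p_x) ≈ -73.00°.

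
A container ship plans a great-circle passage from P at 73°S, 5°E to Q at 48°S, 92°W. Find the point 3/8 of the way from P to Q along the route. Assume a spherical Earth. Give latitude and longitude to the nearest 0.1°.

≈ 71.4°S, 54.4°W

Write both endpoints as unit vectors p₁, p₂ with components (cos φ cos λ, cos φ sin λ, sin φ).
The central angle between the endpoints is δ = arccos(p₁·p₂) ≈ 0.814 rad (46.6°).
Interpolate at f = 3/8 with slerp weights a = sin((1−f)δ)/sin δ ≈ 0.670, b = sin(fδ)/sin δ ≈ 0.413.
p = a·p₁ + b·p₂ ≈ (0.185, -0.259, -0.948); φ = arcsin(p_z) ≈ -71.41°, λ = atan2(p_y, p_x) ≈ -54.43°.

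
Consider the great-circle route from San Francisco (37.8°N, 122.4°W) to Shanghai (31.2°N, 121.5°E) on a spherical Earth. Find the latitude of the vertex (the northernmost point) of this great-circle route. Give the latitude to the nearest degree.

The great circle lies in the plane with unit normal n̂ = (p₁ × p₂)/|p₁ × p₂|.
Here n̂_z ≈ -0.607; the vertex latitude is φ_max = arccos|n̂_z| ≈ 52.6°.
Check via Clairaut: cos φ_max = |cos φ₁| · sin C = cos(37.8°)·sin(50.2°) ≈ 0.607, again giving ≈ 52.6°.

≈ 53°N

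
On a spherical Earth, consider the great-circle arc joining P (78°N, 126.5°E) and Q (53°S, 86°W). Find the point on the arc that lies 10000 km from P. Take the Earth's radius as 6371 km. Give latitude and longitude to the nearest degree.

Write both endpoints as unit vectors p₁, p₂ with components (cos φ cos λ, cos φ sin λ, sin φ).
The central angle between the endpoints is δ = arccos(p₁·p₂) ≈ 2.661 rad (152.5°). The total great-circle distance is δ·R ≈ 2.661 × 6371 ≈ 16953 km, so the target fraction is f = 10000/16953 ≈ 0.590.
Interpolate at f ≈ 0.590 with slerp weights a = sin((1−f)δ)/sin δ ≈ 1.919, b = sin(fδ)/sin δ ≈ 2.163.
p = a·p₁ + b·p₂ ≈ (-0.147, -0.978, 0.150); φ = arcsin(p_z) ≈ 8.61°, λ = atan2(p_y, p_x) ≈ -98.52°.

≈ (9°N, 99°W)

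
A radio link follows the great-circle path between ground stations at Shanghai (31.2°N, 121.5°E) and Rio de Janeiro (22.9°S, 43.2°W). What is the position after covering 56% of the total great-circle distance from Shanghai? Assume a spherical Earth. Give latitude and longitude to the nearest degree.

≈ 22°N, 15°E

Convert each endpoint to a unit vector on the sphere (x = cos φ cos λ, y = cos φ sin λ, z = sin φ).
The central angle between the endpoints is δ = arccos(p₁·p₂) ≈ 2.864 rad (164.1°).
Interpolate at f = 0.56 with slerp weights a = sin((1−f)δ)/sin δ ≈ 3.469, b = sin(fδ)/sin δ ≈ 3.642.
p = a·p₁ + b·p₂ ≈ (0.895, 0.234, 0.380); φ = arcsin(p_z) ≈ 22.33°, λ = atan2(p_y, p_x) ≈ 14.63°.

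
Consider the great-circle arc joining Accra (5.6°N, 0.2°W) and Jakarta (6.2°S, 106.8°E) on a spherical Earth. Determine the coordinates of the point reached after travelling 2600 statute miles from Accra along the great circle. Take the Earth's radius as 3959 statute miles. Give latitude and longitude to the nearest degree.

The haversine formula gives a central angle δ ≈ 1.875 rad (107.4°) between the endpoints. The total great-circle distance is δ·R ≈ 1.875 × 3959 ≈ 7424 mi, so the target fraction is f = 2600/7424 ≈ 0.350.
Interpolate at f ≈ 0.350 with slerp weights a = sin((1−f)δ)/sin δ ≈ 0.984, b = sin(fδ)/sin δ ≈ 0.640.
p = a·p₁ + b·p₂ ≈ (0.795, 0.606, 0.027); φ = arcsin(p_z) ≈ 1.54°, λ = atan2(p_y, p_x) ≈ 37.29°.

≈ 2°N, 37°E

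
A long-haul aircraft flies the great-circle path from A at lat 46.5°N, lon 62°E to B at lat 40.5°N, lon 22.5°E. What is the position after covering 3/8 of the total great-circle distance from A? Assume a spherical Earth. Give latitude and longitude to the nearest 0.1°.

≈ lat 45.9°N, lon 46.3°E

The haversine formula gives a central angle δ ≈ 0.505 rad (29.0°) between the endpoints.
Interpolate at f = 3/8 with slerp weights a = sin((1−f)δ)/sin δ ≈ 0.642, b = sin(fδ)/sin δ ≈ 0.389.
p = a·p₁ + b·p₂ ≈ (0.481, 0.503, 0.718); φ = arcsin(p_z) ≈ 45.90°, λ = atan2(p_y, p_x) ≈ 46.31°.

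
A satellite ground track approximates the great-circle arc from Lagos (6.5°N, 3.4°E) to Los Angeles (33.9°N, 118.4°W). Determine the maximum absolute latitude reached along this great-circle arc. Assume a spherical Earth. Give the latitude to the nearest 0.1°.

The great circle lies in the plane with unit normal n̂ = (p₁ × p₂)/|p₁ × p₂|.
Here n̂_z ≈ -0.755; the vertex latitude is φ_max = arccos|n̂_z| ≈ 41.0°.
Check via Clairaut: cos φ_max = |cos φ₁| · sin C = cos(6.5°)·sin(49.4°) ≈ 0.755, again giving ≈ 41.0°.

≈ 41.0°N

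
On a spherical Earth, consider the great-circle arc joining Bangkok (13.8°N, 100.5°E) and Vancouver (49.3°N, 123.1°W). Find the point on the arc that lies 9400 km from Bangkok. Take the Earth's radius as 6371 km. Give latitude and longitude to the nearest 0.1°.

Write both endpoints as unit vectors p₁, p₂ with components (cos φ cos λ, cos φ sin λ, sin φ).
The central angle between the endpoints is δ = arccos(p₁·p₂) ≈ 1.852 rad (106.1°). The total great-circle distance is δ·R ≈ 1.852 × 6371 ≈ 11801 km, so the target fraction is f = 9400/11801 ≈ 0.797.
Interpolate at f ≈ 0.797 with slerp weights a = sin((1−f)δ)/sin δ ≈ 0.383, b = sin(fδ)/sin δ ≈ 1.036.
p = a·p₁ + b·p₂ ≈ (-0.437, -0.200, 0.877); φ = arcsin(p_z) ≈ 61.28°, λ = atan2(p_y, p_x) ≈ -155.36°.

≈ 61.3°N, 155.4°W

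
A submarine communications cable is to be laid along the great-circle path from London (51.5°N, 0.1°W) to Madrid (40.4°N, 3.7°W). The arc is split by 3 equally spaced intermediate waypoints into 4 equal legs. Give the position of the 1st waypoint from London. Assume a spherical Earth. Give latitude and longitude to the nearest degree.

Convert each endpoint to a unit vector on the sphere (x = cos φ cos λ, y = cos φ sin λ, z = sin φ).
The central angle between the endpoints is δ = arccos(p₁·p₂) ≈ 0.199 rad (11.4°).
Interpolate at f = 1/4 with slerp weights a = sin((1−f)δ)/sin δ ≈ 0.752, b = sin(fδ)/sin δ ≈ 0.252.
p = a·p₁ + b·p₂ ≈ (0.659, -0.013, 0.752); φ = arcsin(p_z) ≈ 48.74°, λ = atan2(p_y, p_x) ≈ -1.15°.

≈ 49°N, 1°W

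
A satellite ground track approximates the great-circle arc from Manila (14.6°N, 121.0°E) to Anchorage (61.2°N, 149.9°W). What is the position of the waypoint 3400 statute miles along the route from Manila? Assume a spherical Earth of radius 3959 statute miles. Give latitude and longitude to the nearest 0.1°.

Write both endpoints as unit vectors p₁, p₂ with components (cos φ cos λ, cos φ sin λ, sin φ).
The central angle between the endpoints is δ = arccos(p₁·p₂) ≈ 1.341 rad (76.8°). The total great-circle distance is δ·R ≈ 1.341 × 3959 ≈ 5307 mi, so the target fraction is f = 3400/5307 ≈ 0.641.
Interpolate at f ≈ 0.641 with slerp weights a = sin((1−f)δ)/sin δ ≈ 0.476, b = sin(fδ)/sin δ ≈ 0.778.
p = a·p₁ + b·p₂ ≈ (-0.561, 0.207, 0.801); φ = arcsin(p_z) ≈ 53.26°, λ = atan2(p_y, p_x) ≈ 159.77°.

≈ 53.3°N, 159.8°E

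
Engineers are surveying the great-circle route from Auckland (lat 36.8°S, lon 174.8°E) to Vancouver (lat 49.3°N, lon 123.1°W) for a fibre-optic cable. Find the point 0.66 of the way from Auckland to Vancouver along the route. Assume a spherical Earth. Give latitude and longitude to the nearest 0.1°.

From cos δ = sin φ₁ sin φ₂ + cos φ₁ cos φ₂ cos Δλ, the central angle is δ ≈ 1.782 rad (102.1°).
Interpolate at f = 0.66 with slerp weights a = sin((1−f)δ)/sin δ ≈ 0.582, b = sin(fδ)/sin δ ≈ 0.944.
p = a·p₁ + b·p₂ ≈ (-0.801, -0.474, 0.367); φ = arcsin(p_z) ≈ 21.52°, λ = atan2(p_y, p_x) ≈ -149.40°.

≈ lat 21.5°N, lon 149.4°W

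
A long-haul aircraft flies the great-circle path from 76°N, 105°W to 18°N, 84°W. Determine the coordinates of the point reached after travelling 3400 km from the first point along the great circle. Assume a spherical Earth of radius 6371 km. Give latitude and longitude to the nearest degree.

Write both endpoints as unit vectors p₁, p₂ with components (cos φ cos λ, cos φ sin λ, sin φ).
The central angle between the endpoints is δ = arccos(p₁·p₂) ≈ 1.030 rad (59.0°). The total great-circle distance is δ·R ≈ 1.030 × 6371 ≈ 6563 km, so the target fraction is f = 3400/6563 ≈ 0.518.
Interpolate at f ≈ 0.518 with slerp weights a = sin((1−f)δ)/sin δ ≈ 0.556, b = sin(fδ)/sin δ ≈ 0.593.
p = a·p₁ + b·p₂ ≈ (0.024, -0.691, 0.722); φ = arcsin(p_z) ≈ 46.26°, λ = atan2(p_y, p_x) ≈ -87.99°.

≈ 46°N, 88°W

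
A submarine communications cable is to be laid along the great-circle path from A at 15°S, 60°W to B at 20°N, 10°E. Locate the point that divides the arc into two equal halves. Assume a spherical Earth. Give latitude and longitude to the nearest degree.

≈ 3°N, 26°W

Write both endpoints as unit vectors p₁, p₂ with components (cos φ cos λ, cos φ sin λ, sin φ).
The central angle between the endpoints is δ = arccos(p₁·p₂) ≈ 1.347 rad (77.2°).
Interpolate at f = 1/2 with slerp weights a = sin((1−f)δ)/sin δ ≈ 0.640, b = sin(fδ)/sin δ ≈ 0.640.
p = a·p₁ + b·p₂ ≈ (0.901, -0.431, 0.053); φ = arcsin(p_z) ≈ 3.05°, λ = atan2(p_y, p_x) ≈ -25.55°.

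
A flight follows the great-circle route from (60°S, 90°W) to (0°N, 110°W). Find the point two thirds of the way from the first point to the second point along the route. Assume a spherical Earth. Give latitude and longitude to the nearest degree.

≈ (20°S, 106°W)

The haversine formula gives a central angle δ ≈ 1.082 rad (62.0°) between the endpoints.
Interpolate at f = 2/3 with slerp weights a = sin((1−f)δ)/sin δ ≈ 0.400, b = sin(fδ)/sin δ ≈ 0.748.
p = a·p₁ + b·p₂ ≈ (-0.256, -0.903, -0.346); φ = arcsin(p_z) ≈ -20.25°, λ = atan2(p_y, p_x) ≈ -105.82°.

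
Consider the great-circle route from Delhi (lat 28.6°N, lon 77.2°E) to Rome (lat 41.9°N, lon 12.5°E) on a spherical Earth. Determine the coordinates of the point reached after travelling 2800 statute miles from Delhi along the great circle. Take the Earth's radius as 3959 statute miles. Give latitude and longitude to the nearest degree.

≈ lat 42°N, lon 30°E

Convert each endpoint to a unit vector on the sphere (x = cos φ cos λ, y = cos φ sin λ, z = sin φ).
The central angle between the endpoints is δ = arccos(p₁·p₂) ≈ 0.929 rad (53.2°). The total great-circle distance is δ·R ≈ 0.929 × 3959 ≈ 3676 mi, so the target fraction is f = 2800/3676 ≈ 0.762.
Interpolate at f ≈ 0.762 with slerp weights a = sin((1−f)δ)/sin δ ≈ 0.274, b = sin(fδ)/sin δ ≈ 0.811.
p = a·p₁ + b·p₂ ≈ (0.643, 0.365, 0.673); φ = arcsin(p_z) ≈ 42.31°, λ = atan2(p_y, p_x) ≈ 29.61°.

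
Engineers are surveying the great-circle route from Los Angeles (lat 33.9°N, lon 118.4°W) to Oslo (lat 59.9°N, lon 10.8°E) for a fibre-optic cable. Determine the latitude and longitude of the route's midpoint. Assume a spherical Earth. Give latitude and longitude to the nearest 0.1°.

≈ lat 65.7°N, lon 81.3°W

Convert each endpoint to a unit vector on the sphere (x = cos φ cos λ, y = cos φ sin λ, z = sin φ).
The central angle between the endpoints is δ = arccos(p₁·p₂) ≈ 1.350 rad (77.3°).
Interpolate at f = 1/2 with slerp weights a = sin((1−f)δ)/sin δ ≈ 0.640, b = sin(fδ)/sin δ ≈ 0.640.
p = a·p₁ + b·p₂ ≈ (0.063, -0.407, 0.911); φ = arcsin(p_z) ≈ 65.66°, λ = atan2(p_y, p_x) ≈ -81.26°.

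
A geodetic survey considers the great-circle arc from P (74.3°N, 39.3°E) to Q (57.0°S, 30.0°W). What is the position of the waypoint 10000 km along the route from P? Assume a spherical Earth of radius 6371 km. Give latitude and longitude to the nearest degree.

Write both endpoints as unit vectors p₁, p₂ with components (cos φ cos λ, cos φ sin λ, sin φ).
The central angle between the endpoints is δ = arccos(p₁·p₂) ≈ 2.427 rad (139.1°). The total great-circle distance is δ·R ≈ 2.427 × 6371 ≈ 15462 km, so the target fraction is f = 10000/15462 ≈ 0.647.
Interpolate at f ≈ 0.647 with slerp weights a = sin((1−f)δ)/sin δ ≈ 1.154, b = sin(fδ)/sin δ ≈ 1.526.
p = a·p₁ + b·p₂ ≈ (0.961, -0.218, -0.169); φ = arcsin(p_z) ≈ -9.73°, λ = atan2(p_y, p_x) ≈ -12.77°.

≈ (10°S, 13°W)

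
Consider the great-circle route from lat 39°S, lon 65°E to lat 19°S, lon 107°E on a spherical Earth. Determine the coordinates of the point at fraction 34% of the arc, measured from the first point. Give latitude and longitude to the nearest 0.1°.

≈ lat 33.8°S, lon 81.3°E

Convert each endpoint to a unit vector on the sphere (x = cos φ cos λ, y = cos φ sin λ, z = sin φ).
The central angle between the endpoints is δ = arccos(p₁·p₂) ≈ 0.721 rad (41.3°).
Interpolate at f = 0.34 with slerp weights a = sin((1−f)δ)/sin δ ≈ 0.694, b = sin(fδ)/sin δ ≈ 0.368.
p = a·p₁ + b·p₂ ≈ (0.126, 0.821, -0.556); φ = arcsin(p_z) ≈ -33.81°, λ = atan2(p_y, p_x) ≈ 81.26°.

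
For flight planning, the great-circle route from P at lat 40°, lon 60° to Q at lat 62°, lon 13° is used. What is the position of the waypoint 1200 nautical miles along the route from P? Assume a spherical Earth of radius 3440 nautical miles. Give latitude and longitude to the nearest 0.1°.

≈ lat 54.6°, lon 39.6°

Convert each endpoint to a unit vector on the sphere (x = cos φ cos λ, y = cos φ sin λ, z = sin φ).
The central angle between the endpoints is δ = arccos(p₁·p₂) ≈ 0.622 rad (35.6°). The total great-circle distance is δ·R ≈ 0.622 × 3440 ≈ 2139 nmi, so the target fraction is f = 1200/2139 ≈ 0.561.
Interpolate at f ≈ 0.561 with slerp weights a = sin((1−f)δ)/sin δ ≈ 0.463, b = sin(fδ)/sin δ ≈ 0.587.
p = a·p₁ + b·p₂ ≈ (0.446, 0.369, 0.816); φ = arcsin(p_z) ≈ 54.65°, λ = atan2(p_y, p_x) ≈ 39.62°.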